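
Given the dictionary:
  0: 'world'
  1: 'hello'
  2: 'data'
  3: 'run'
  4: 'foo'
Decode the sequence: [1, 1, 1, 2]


Look up each index in the dictionary:
  1 -> 'hello'
  1 -> 'hello'
  1 -> 'hello'
  2 -> 'data'

Decoded: "hello hello hello data"


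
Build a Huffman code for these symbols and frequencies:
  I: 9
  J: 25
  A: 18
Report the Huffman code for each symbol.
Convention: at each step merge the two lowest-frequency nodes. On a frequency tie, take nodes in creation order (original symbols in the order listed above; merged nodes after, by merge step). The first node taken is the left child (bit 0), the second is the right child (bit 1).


Huffman tree construction:
Step 1: Merge I(9) + A(18) = 27
Step 2: Merge J(25) + (I+A)(27) = 52
Read each symbol's code off the tree from the root (left child = 0, right child = 1).

Codes:
  I: 10 (length 2)
  J: 0 (length 1)
  A: 11 (length 2)
Average code length: 79/52 = 1.5192 bits/symbol


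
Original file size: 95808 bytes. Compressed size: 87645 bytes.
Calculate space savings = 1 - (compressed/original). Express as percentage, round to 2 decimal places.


ratio = compressed/original = 87645/95808 = 0.914798
savings = 1 - ratio = 1 - 0.914798 = 0.085202
as a percentage: 0.085202 * 100 = 8.52%

Space savings = 1 - 87645/95808 = 8.52%


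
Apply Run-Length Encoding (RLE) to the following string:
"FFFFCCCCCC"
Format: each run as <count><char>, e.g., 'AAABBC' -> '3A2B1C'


Scanning runs left to right:
  i=0: run of 'F' x 4 -> '4F'
  i=4: run of 'C' x 6 -> '6C'

RLE = 4F6C


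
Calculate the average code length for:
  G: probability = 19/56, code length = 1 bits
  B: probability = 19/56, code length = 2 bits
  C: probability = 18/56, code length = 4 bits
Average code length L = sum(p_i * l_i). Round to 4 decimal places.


Weighted contributions p_i * l_i:
  G: (19/56) * 1 = 19/56
  B: (19/56) * 2 = 38/56
  C: (18/56) * 4 = 72/56
Sum = (19 + 38 + 72)/56 = 129/56

L = 129/56 = 2.3036 bits/symbol


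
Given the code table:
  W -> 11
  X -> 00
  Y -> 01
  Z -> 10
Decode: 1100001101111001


Decoding:
11 -> W
00 -> X
00 -> X
11 -> W
01 -> Y
11 -> W
10 -> Z
01 -> Y


Result: WXXWYWZY


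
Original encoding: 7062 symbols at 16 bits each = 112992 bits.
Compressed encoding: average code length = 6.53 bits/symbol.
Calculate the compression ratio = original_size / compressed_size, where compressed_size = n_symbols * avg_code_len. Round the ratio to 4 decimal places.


original_size = n_symbols * orig_bits = 7062 * 16 = 112992 bits
compressed_size = n_symbols * avg_code_len = 7062 * 6.53 = 46114.86 bits
ratio = original_size / compressed_size = 112992 / 46114.86 = 2.4502

Compression ratio = 2.4502


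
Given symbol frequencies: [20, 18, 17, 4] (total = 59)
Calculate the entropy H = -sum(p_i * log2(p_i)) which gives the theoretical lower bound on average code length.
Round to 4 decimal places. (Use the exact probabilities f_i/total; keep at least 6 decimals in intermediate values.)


Per-symbol terms -p_i * log2(p_i) with p_i = f_i/59:
  p = 20/59 = 0.338983: log2(p) = -1.560715, -p*log2(p) = 0.529056
  p = 18/59 = 0.305085: log2(p) = -1.712718, -p*log2(p) = 0.522524
  p = 17/59 = 0.288136: log2(p) = -1.795180, -p*log2(p) = 0.517255
  p = 4/59 = 0.067797: log2(p) = -3.882643, -p*log2(p) = 0.263230
H = 0.529056 + 0.522524 + 0.517255 + 0.263230 = 1.832065

H = 1.8321 bits/symbol


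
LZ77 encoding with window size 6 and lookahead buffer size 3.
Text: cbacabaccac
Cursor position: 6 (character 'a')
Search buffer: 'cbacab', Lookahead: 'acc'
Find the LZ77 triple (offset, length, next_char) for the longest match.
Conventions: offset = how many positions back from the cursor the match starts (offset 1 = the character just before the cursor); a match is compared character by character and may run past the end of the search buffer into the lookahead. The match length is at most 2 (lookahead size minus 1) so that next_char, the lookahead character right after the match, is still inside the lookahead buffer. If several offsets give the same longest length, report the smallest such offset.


Try each offset into the search buffer:
  offset=1 (pos 5, char 'b'): match length 0
  offset=2 (pos 4, char 'a'): match length 1
  offset=3 (pos 3, char 'c'): match length 0
  offset=4 (pos 2, char 'a'): match length 2
  offset=5 (pos 1, char 'b'): match length 0
  offset=6 (pos 0, char 'c'): match length 0
Longest match has length 2 at offset 4.
next_char = character at position 6 + 2 = 8 -> 'c'

Best match: offset=4, length=2 (matching 'ac' starting at position 2)
LZ77 triple: (4, 2, 'c')


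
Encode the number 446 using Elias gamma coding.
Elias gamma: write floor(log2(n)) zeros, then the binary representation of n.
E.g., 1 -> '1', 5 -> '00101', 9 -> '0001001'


num_bits = floor(log2(446)) + 1 = 9
leading_zeros = num_bits - 1 = 8
binary(446) = 110111110

Elias gamma(446) = '00000000' + '110111110' = 00000000110111110 (17 bits)


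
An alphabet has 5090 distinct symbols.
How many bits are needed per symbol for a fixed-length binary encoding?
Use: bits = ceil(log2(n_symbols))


log2(5090) = 12.3134
Bracket: 2^12 = 4096 < 5090 <= 2^13 = 8192
So ceil(log2(5090)) = 13

bits = ceil(log2(5090)) = ceil(12.3134) = 13 bits


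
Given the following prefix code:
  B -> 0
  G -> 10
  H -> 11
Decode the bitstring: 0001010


Decoding step by step:
Bits 0 -> B
Bits 0 -> B
Bits 0 -> B
Bits 10 -> G
Bits 10 -> G


Decoded message: BBBGG


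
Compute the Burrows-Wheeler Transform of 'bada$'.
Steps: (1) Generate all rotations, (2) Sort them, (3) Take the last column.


Rotations (sorted):
  0: $bada -> last char: a
  1: a$bad -> last char: d
  2: ada$b -> last char: b
  3: bada$ -> last char: $
  4: da$ba -> last char: a


BWT = adb$a


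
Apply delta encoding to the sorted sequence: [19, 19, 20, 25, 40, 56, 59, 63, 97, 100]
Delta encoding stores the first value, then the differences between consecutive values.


First value: 19
Deltas:
  19 - 19 = 0
  20 - 19 = 1
  25 - 20 = 5
  40 - 25 = 15
  56 - 40 = 16
  59 - 56 = 3
  63 - 59 = 4
  97 - 63 = 34
  100 - 97 = 3


Delta encoded: [19, 0, 1, 5, 15, 16, 3, 4, 34, 3]


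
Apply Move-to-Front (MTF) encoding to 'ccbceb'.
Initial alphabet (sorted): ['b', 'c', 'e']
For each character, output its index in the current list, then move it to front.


MTF encoding:
'c': index 1 in ['b', 'c', 'e'] -> ['c', 'b', 'e']
'c': index 0 in ['c', 'b', 'e'] -> ['c', 'b', 'e']
'b': index 1 in ['c', 'b', 'e'] -> ['b', 'c', 'e']
'c': index 1 in ['b', 'c', 'e'] -> ['c', 'b', 'e']
'e': index 2 in ['c', 'b', 'e'] -> ['e', 'c', 'b']
'b': index 2 in ['e', 'c', 'b'] -> ['b', 'e', 'c']


Output: [1, 0, 1, 1, 2, 2]


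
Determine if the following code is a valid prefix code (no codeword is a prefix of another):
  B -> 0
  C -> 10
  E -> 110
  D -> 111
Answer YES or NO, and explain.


Checking each pair (does one codeword prefix another?):
  B='0' vs C='10': no prefix
  B='0' vs E='110': no prefix
  B='0' vs D='111': no prefix
  C='10' vs B='0': no prefix
  C='10' vs E='110': no prefix
  C='10' vs D='111': no prefix
  E='110' vs B='0': no prefix
  E='110' vs C='10': no prefix
  E='110' vs D='111': no prefix
  D='111' vs B='0': no prefix
  D='111' vs C='10': no prefix
  D='111' vs E='110': no prefix
No violation found over all pairs.

YES -- this is a valid prefix code. No codeword is a prefix of any other codeword.


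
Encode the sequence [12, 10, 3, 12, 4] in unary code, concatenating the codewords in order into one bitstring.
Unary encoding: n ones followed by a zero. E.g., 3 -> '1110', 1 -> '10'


Encode each number as n ones followed by a terminating 0:
  12 -> 1111111111110 (13 bits)
  10 -> 11111111110 (11 bits)
  3 -> 1110 (4 bits)
  12 -> 1111111111110 (13 bits)
  4 -> 11110 (5 bits)
Total length = 13 + 11 + 4 + 13 + 5 = 46 bits.

Unary([12, 10, 3, 12, 4]) = 1111111111110111111111101110111111111111011110 (46 bits)


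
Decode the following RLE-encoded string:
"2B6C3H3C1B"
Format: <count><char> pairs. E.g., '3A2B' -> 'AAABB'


Expanding each <count><char> pair:
  2B -> 'BB'
  6C -> 'CCCCCC'
  3H -> 'HHH'
  3C -> 'CCC'
  1B -> 'B'

Decoded = BBCCCCCCHHHCCCB


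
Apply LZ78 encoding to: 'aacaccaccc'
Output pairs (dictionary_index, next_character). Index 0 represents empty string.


LZ78 encoding steps:
Dictionary: {0: ''}
Step 1: w='' (idx 0), next='a' -> output (0, 'a'), add 'a' as idx 1
Step 2: w='a' (idx 1), next='c' -> output (1, 'c'), add 'ac' as idx 2
Step 3: w='ac' (idx 2), next='c' -> output (2, 'c'), add 'acc' as idx 3
Step 4: w='acc' (idx 3), next='c' -> output (3, 'c'), add 'accc' as idx 4


Encoded: [(0, 'a'), (1, 'c'), (2, 'c'), (3, 'c')]


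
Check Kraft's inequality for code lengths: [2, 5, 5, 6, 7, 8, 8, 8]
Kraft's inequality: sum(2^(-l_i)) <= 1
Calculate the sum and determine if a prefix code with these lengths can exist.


Sum = 2^(-2) + 2^(-5) + 2^(-5) + 2^(-6) + 2^(-7) + 2^(-8) + 2^(-8) + 2^(-8)
    = 0.25 + 0.03125 + 0.03125 + 0.015625 + 0.0078125 + 0.00390625 + 0.00390625 + 0.00390625
    = 89/256 = 0.34765625
Since 0.34765625 <= 1, Kraft's inequality IS satisfied.
A prefix code with these lengths CAN exist.

Kraft sum = 0.34765625. Satisfied.


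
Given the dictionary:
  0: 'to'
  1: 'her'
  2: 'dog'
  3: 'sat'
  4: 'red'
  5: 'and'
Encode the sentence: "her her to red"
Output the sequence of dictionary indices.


Look up each word in the dictionary:
  'her' -> 1
  'her' -> 1
  'to' -> 0
  'red' -> 4

Encoded: [1, 1, 0, 4]


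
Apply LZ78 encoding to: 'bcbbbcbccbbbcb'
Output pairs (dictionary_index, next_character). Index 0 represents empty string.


LZ78 encoding steps:
Dictionary: {0: ''}
Step 1: w='' (idx 0), next='b' -> output (0, 'b'), add 'b' as idx 1
Step 2: w='' (idx 0), next='c' -> output (0, 'c'), add 'c' as idx 2
Step 3: w='b' (idx 1), next='b' -> output (1, 'b'), add 'bb' as idx 3
Step 4: w='b' (idx 1), next='c' -> output (1, 'c'), add 'bc' as idx 4
Step 5: w='bc' (idx 4), next='c' -> output (4, 'c'), add 'bcc' as idx 5
Step 6: w='bb' (idx 3), next='b' -> output (3, 'b'), add 'bbb' as idx 6
Step 7: w='c' (idx 2), next='b' -> output (2, 'b'), add 'cb' as idx 7


Encoded: [(0, 'b'), (0, 'c'), (1, 'b'), (1, 'c'), (4, 'c'), (3, 'b'), (2, 'b')]


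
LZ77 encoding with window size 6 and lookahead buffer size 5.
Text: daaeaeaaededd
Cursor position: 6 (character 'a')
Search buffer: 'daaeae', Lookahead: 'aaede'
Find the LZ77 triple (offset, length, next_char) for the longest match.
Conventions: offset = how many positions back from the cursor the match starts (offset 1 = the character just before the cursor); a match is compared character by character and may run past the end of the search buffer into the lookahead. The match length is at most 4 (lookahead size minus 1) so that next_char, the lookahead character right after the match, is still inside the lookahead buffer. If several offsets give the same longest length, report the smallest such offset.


Try each offset into the search buffer:
  offset=1 (pos 5, char 'e'): match length 0
  offset=2 (pos 4, char 'a'): match length 1
  offset=3 (pos 3, char 'e'): match length 0
  offset=4 (pos 2, char 'a'): match length 1
  offset=5 (pos 1, char 'a'): match length 3
  offset=6 (pos 0, char 'd'): match length 0
Longest match has length 3 at offset 5.
next_char = character at position 6 + 3 = 9 -> 'd'

Best match: offset=5, length=3 (matching 'aae' starting at position 1)
LZ77 triple: (5, 3, 'd')


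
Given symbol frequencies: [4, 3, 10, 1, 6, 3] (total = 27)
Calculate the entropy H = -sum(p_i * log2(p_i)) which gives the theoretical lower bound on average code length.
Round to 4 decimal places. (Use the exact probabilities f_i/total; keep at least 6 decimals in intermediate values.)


Per-symbol terms -p_i * log2(p_i) with p_i = f_i/27:
  p = 4/27 = 0.148148: log2(p) = -2.754888, -p*log2(p) = 0.408131
  p = 3/27 = 0.111111: log2(p) = -3.169925, -p*log2(p) = 0.352214
  p = 10/27 = 0.370370: log2(p) = -1.432959, -p*log2(p) = 0.530726
  p = 1/27 = 0.037037: log2(p) = -4.754888, -p*log2(p) = 0.176107
  p = 6/27 = 0.222222: log2(p) = -2.169925, -p*log2(p) = 0.482206
  p = 3/27 = 0.111111: log2(p) = -3.169925, -p*log2(p) = 0.352214
H = 0.408131 + 0.352214 + 0.530726 + 0.176107 + 0.482206 + 0.352214 = 2.301598

H = 2.3016 bits/symbol


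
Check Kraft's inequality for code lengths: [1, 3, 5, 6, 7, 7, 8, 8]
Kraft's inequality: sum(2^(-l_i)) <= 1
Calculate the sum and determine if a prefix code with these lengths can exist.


Sum = 2^(-1) + 2^(-3) + 2^(-5) + 2^(-6) + 2^(-7) + 2^(-7) + 2^(-8) + 2^(-8)
    = 0.5 + 0.125 + 0.03125 + 0.015625 + 0.0078125 + 0.0078125 + 0.00390625 + 0.00390625
    = 178/256 = 0.6953125
Since 0.6953125 <= 1, Kraft's inequality IS satisfied.
A prefix code with these lengths CAN exist.

Kraft sum = 0.6953125. Satisfied.


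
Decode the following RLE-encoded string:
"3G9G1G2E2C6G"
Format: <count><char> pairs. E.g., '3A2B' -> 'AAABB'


Expanding each <count><char> pair:
  3G -> 'GGG'
  9G -> 'GGGGGGGGG'
  1G -> 'G'
  2E -> 'EE'
  2C -> 'CC'
  6G -> 'GGGGGG'

Decoded = GGGGGGGGGGGGGEECCGGGGGG


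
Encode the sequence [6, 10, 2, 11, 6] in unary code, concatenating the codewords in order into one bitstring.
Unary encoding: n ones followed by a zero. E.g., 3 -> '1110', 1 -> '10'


Encode each number as n ones followed by a terminating 0:
  6 -> 1111110 (7 bits)
  10 -> 11111111110 (11 bits)
  2 -> 110 (3 bits)
  11 -> 111111111110 (12 bits)
  6 -> 1111110 (7 bits)
Total length = 7 + 11 + 3 + 12 + 7 = 40 bits.

Unary([6, 10, 2, 11, 6]) = 1111110111111111101101111111111101111110 (40 bits)


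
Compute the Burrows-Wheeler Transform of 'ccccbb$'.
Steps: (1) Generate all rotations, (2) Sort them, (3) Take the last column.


Rotations (sorted):
  0: $ccccbb -> last char: b
  1: b$ccccb -> last char: b
  2: bb$cccc -> last char: c
  3: cbb$ccc -> last char: c
  4: ccbb$cc -> last char: c
  5: cccbb$c -> last char: c
  6: ccccbb$ -> last char: $


BWT = bbcccc$


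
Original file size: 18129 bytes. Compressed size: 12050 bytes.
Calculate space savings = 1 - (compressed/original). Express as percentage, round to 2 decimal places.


ratio = compressed/original = 12050/18129 = 0.664681
savings = 1 - ratio = 1 - 0.664681 = 0.335319
as a percentage: 0.335319 * 100 = 33.53%

Space savings = 1 - 12050/18129 = 33.53%


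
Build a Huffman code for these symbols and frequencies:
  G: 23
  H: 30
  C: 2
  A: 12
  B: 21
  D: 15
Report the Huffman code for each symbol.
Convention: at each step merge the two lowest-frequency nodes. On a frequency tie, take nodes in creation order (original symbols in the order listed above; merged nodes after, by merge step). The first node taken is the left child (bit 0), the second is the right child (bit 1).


Huffman tree construction:
Step 1: Merge C(2) + A(12) = 14
Step 2: Merge (C+A)(14) + D(15) = 29
Step 3: Merge B(21) + G(23) = 44
Step 4: Merge ((C+A)+D)(29) + H(30) = 59
Step 5: Merge (B+G)(44) + (((C+A)+D)+H)(59) = 103
Read each symbol's code off the tree from the root (left child = 0, right child = 1).

Codes:
  G: 01 (length 2)
  H: 11 (length 2)
  C: 1000 (length 4)
  A: 1001 (length 4)
  B: 00 (length 2)
  D: 101 (length 3)
Average code length: 249/103 = 2.4175 bits/symbol


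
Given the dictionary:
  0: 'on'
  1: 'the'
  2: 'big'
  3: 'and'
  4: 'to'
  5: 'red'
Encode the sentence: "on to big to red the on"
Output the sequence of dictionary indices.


Look up each word in the dictionary:
  'on' -> 0
  'to' -> 4
  'big' -> 2
  'to' -> 4
  'red' -> 5
  'the' -> 1
  'on' -> 0

Encoded: [0, 4, 2, 4, 5, 1, 0]


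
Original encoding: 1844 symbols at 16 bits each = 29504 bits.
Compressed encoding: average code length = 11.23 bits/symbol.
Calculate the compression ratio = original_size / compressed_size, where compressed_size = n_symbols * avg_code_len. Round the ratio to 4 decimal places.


original_size = n_symbols * orig_bits = 1844 * 16 = 29504 bits
compressed_size = n_symbols * avg_code_len = 1844 * 11.23 = 20708.12 bits
ratio = original_size / compressed_size = 29504 / 20708.12 = 1.4248

Compression ratio = 1.4248


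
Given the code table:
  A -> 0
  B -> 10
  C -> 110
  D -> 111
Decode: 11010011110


Decoding:
110 -> C
10 -> B
0 -> A
111 -> D
10 -> B


Result: CBADB


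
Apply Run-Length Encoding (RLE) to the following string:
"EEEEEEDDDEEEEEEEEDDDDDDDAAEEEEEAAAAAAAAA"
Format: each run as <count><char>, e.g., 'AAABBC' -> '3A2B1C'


Scanning runs left to right:
  i=0: run of 'E' x 6 -> '6E'
  i=6: run of 'D' x 3 -> '3D'
  i=9: run of 'E' x 8 -> '8E'
  i=17: run of 'D' x 7 -> '7D'
  i=24: run of 'A' x 2 -> '2A'
  i=26: run of 'E' x 5 -> '5E'
  i=31: run of 'A' x 9 -> '9A'

RLE = 6E3D8E7D2A5E9A


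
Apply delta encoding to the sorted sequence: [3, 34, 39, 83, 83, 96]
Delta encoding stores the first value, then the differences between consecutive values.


First value: 3
Deltas:
  34 - 3 = 31
  39 - 34 = 5
  83 - 39 = 44
  83 - 83 = 0
  96 - 83 = 13


Delta encoded: [3, 31, 5, 44, 0, 13]


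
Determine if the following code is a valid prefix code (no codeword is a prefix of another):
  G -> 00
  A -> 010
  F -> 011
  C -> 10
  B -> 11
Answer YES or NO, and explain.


Checking each pair (does one codeword prefix another?):
  G='00' vs A='010': no prefix
  G='00' vs F='011': no prefix
  G='00' vs C='10': no prefix
  G='00' vs B='11': no prefix
  A='010' vs G='00': no prefix
  A='010' vs F='011': no prefix
  A='010' vs C='10': no prefix
  A='010' vs B='11': no prefix
  F='011' vs G='00': no prefix
  F='011' vs A='010': no prefix
  F='011' vs C='10': no prefix
  F='011' vs B='11': no prefix
  C='10' vs G='00': no prefix
  C='10' vs A='010': no prefix
  C='10' vs F='011': no prefix
  C='10' vs B='11': no prefix
  B='11' vs G='00': no prefix
  B='11' vs A='010': no prefix
  B='11' vs F='011': no prefix
  B='11' vs C='10': no prefix
No violation found over all pairs.

YES -- this is a valid prefix code. No codeword is a prefix of any other codeword.


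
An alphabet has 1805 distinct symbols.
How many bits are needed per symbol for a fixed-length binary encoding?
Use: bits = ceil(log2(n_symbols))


log2(1805) = 10.8178
Bracket: 2^10 = 1024 < 1805 <= 2^11 = 2048
So ceil(log2(1805)) = 11

bits = ceil(log2(1805)) = ceil(10.8178) = 11 bits


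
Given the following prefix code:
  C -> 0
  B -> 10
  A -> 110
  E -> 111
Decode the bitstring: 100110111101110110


Decoding step by step:
Bits 10 -> B
Bits 0 -> C
Bits 110 -> A
Bits 111 -> E
Bits 10 -> B
Bits 111 -> E
Bits 0 -> C
Bits 110 -> A


Decoded message: BCAEBECA


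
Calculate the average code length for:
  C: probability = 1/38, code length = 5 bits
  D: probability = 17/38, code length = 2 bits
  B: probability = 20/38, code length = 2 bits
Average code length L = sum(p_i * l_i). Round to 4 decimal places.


Weighted contributions p_i * l_i:
  C: (1/38) * 5 = 5/38
  D: (17/38) * 2 = 34/38
  B: (20/38) * 2 = 40/38
Sum = (5 + 34 + 40)/38 = 79/38

L = 79/38 = 2.0789 bits/symbol


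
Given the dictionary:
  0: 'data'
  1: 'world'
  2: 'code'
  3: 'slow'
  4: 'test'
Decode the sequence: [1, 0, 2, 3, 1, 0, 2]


Look up each index in the dictionary:
  1 -> 'world'
  0 -> 'data'
  2 -> 'code'
  3 -> 'slow'
  1 -> 'world'
  0 -> 'data'
  2 -> 'code'

Decoded: "world data code slow world data code"


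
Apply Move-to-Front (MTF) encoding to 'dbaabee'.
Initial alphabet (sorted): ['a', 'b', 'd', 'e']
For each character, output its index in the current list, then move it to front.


MTF encoding:
'd': index 2 in ['a', 'b', 'd', 'e'] -> ['d', 'a', 'b', 'e']
'b': index 2 in ['d', 'a', 'b', 'e'] -> ['b', 'd', 'a', 'e']
'a': index 2 in ['b', 'd', 'a', 'e'] -> ['a', 'b', 'd', 'e']
'a': index 0 in ['a', 'b', 'd', 'e'] -> ['a', 'b', 'd', 'e']
'b': index 1 in ['a', 'b', 'd', 'e'] -> ['b', 'a', 'd', 'e']
'e': index 3 in ['b', 'a', 'd', 'e'] -> ['e', 'b', 'a', 'd']
'e': index 0 in ['e', 'b', 'a', 'd'] -> ['e', 'b', 'a', 'd']


Output: [2, 2, 2, 0, 1, 3, 0]


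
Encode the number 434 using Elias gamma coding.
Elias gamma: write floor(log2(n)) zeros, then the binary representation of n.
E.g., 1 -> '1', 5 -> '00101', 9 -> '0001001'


num_bits = floor(log2(434)) + 1 = 9
leading_zeros = num_bits - 1 = 8
binary(434) = 110110010

Elias gamma(434) = '00000000' + '110110010' = 00000000110110010 (17 bits)


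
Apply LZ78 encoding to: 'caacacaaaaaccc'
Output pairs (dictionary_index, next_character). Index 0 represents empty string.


LZ78 encoding steps:
Dictionary: {0: ''}
Step 1: w='' (idx 0), next='c' -> output (0, 'c'), add 'c' as idx 1
Step 2: w='' (idx 0), next='a' -> output (0, 'a'), add 'a' as idx 2
Step 3: w='a' (idx 2), next='c' -> output (2, 'c'), add 'ac' as idx 3
Step 4: w='ac' (idx 3), next='a' -> output (3, 'a'), add 'aca' as idx 4
Step 5: w='a' (idx 2), next='a' -> output (2, 'a'), add 'aa' as idx 5
Step 6: w='aa' (idx 5), next='c' -> output (5, 'c'), add 'aac' as idx 6
Step 7: w='c' (idx 1), next='c' -> output (1, 'c'), add 'cc' as idx 7


Encoded: [(0, 'c'), (0, 'a'), (2, 'c'), (3, 'a'), (2, 'a'), (5, 'c'), (1, 'c')]


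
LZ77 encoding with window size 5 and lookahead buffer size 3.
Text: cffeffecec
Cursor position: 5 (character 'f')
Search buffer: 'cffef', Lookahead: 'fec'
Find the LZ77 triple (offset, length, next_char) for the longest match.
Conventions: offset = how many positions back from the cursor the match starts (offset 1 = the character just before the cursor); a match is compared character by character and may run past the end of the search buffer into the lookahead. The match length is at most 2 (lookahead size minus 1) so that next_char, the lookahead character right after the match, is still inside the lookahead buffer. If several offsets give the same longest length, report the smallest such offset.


Try each offset into the search buffer:
  offset=1 (pos 4, char 'f'): match length 1
  offset=2 (pos 3, char 'e'): match length 0
  offset=3 (pos 2, char 'f'): match length 2
  offset=4 (pos 1, char 'f'): match length 1
  offset=5 (pos 0, char 'c'): match length 0
Longest match has length 2 at offset 3.
next_char = character at position 5 + 2 = 7 -> 'c'

Best match: offset=3, length=2 (matching 'fe' starting at position 2)
LZ77 triple: (3, 2, 'c')


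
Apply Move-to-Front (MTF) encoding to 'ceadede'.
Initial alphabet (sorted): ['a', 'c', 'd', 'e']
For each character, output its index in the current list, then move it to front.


MTF encoding:
'c': index 1 in ['a', 'c', 'd', 'e'] -> ['c', 'a', 'd', 'e']
'e': index 3 in ['c', 'a', 'd', 'e'] -> ['e', 'c', 'a', 'd']
'a': index 2 in ['e', 'c', 'a', 'd'] -> ['a', 'e', 'c', 'd']
'd': index 3 in ['a', 'e', 'c', 'd'] -> ['d', 'a', 'e', 'c']
'e': index 2 in ['d', 'a', 'e', 'c'] -> ['e', 'd', 'a', 'c']
'd': index 1 in ['e', 'd', 'a', 'c'] -> ['d', 'e', 'a', 'c']
'e': index 1 in ['d', 'e', 'a', 'c'] -> ['e', 'd', 'a', 'c']


Output: [1, 3, 2, 3, 2, 1, 1]


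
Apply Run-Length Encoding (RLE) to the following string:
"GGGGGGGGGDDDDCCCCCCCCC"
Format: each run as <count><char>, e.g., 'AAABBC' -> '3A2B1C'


Scanning runs left to right:
  i=0: run of 'G' x 9 -> '9G'
  i=9: run of 'D' x 4 -> '4D'
  i=13: run of 'C' x 9 -> '9C'

RLE = 9G4D9C


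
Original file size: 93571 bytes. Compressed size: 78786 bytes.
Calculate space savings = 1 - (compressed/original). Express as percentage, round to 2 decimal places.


ratio = compressed/original = 78786/93571 = 0.841992
savings = 1 - ratio = 1 - 0.841992 = 0.158008
as a percentage: 0.158008 * 100 = 15.8%

Space savings = 1 - 78786/93571 = 15.8%


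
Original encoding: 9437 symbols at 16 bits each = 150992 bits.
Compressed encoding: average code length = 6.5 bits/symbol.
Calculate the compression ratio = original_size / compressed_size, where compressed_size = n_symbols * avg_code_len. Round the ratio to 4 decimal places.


original_size = n_symbols * orig_bits = 9437 * 16 = 150992 bits
compressed_size = n_symbols * avg_code_len = 9437 * 6.5 = 61340.5 bits
ratio = original_size / compressed_size = 150992 / 61340.5 = 2.4615

Compression ratio = 2.4615


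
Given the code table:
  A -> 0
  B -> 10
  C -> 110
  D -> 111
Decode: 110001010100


Decoding:
110 -> C
0 -> A
0 -> A
10 -> B
10 -> B
10 -> B
0 -> A


Result: CAABBBA


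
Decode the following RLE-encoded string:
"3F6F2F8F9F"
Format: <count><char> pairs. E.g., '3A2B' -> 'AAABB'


Expanding each <count><char> pair:
  3F -> 'FFF'
  6F -> 'FFFFFF'
  2F -> 'FF'
  8F -> 'FFFFFFFF'
  9F -> 'FFFFFFFFF'

Decoded = FFFFFFFFFFFFFFFFFFFFFFFFFFFF


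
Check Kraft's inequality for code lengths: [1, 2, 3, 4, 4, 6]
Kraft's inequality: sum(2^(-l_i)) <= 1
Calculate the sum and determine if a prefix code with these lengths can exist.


Sum = 2^(-1) + 2^(-2) + 2^(-3) + 2^(-4) + 2^(-4) + 2^(-6)
    = 0.5 + 0.25 + 0.125 + 0.0625 + 0.0625 + 0.015625
    = 65/64 = 1.015625
Since 1.015625 > 1, Kraft's inequality is NOT satisfied.
A prefix code with these lengths CANNOT exist.

Kraft sum = 1.015625. Not satisfied.


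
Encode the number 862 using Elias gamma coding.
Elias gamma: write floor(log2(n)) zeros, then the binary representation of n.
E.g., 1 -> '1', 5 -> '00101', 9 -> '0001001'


num_bits = floor(log2(862)) + 1 = 10
leading_zeros = num_bits - 1 = 9
binary(862) = 1101011110

Elias gamma(862) = '000000000' + '1101011110' = 0000000001101011110 (19 bits)


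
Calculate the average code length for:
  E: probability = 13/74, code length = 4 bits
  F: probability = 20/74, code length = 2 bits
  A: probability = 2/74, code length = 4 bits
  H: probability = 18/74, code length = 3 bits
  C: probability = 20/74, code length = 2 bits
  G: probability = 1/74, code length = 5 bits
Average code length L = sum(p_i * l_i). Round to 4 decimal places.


Weighted contributions p_i * l_i:
  E: (13/74) * 4 = 52/74
  F: (20/74) * 2 = 40/74
  A: (2/74) * 4 = 8/74
  H: (18/74) * 3 = 54/74
  C: (20/74) * 2 = 40/74
  G: (1/74) * 5 = 5/74
Sum = (52 + 40 + 8 + 54 + 40 + 5)/74 = 199/74

L = 199/74 = 2.6892 bits/symbol


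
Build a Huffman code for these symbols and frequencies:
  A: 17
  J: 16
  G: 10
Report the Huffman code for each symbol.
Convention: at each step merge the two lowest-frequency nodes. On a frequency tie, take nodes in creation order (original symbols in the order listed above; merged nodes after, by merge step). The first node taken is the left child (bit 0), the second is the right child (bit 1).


Huffman tree construction:
Step 1: Merge G(10) + J(16) = 26
Step 2: Merge A(17) + (G+J)(26) = 43
Read each symbol's code off the tree from the root (left child = 0, right child = 1).

Codes:
  A: 0 (length 1)
  J: 11 (length 2)
  G: 10 (length 2)
Average code length: 69/43 = 1.6047 bits/symbol


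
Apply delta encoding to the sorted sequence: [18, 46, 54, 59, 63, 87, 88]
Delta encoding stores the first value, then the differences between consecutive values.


First value: 18
Deltas:
  46 - 18 = 28
  54 - 46 = 8
  59 - 54 = 5
  63 - 59 = 4
  87 - 63 = 24
  88 - 87 = 1


Delta encoded: [18, 28, 8, 5, 4, 24, 1]


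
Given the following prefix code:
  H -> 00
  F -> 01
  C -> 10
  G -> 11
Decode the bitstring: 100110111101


Decoding step by step:
Bits 10 -> C
Bits 01 -> F
Bits 10 -> C
Bits 11 -> G
Bits 11 -> G
Bits 01 -> F


Decoded message: CFCGGF


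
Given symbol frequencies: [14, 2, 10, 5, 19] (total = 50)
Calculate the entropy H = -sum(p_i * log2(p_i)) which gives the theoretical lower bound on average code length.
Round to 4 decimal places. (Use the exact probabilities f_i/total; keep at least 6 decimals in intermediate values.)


Per-symbol terms -p_i * log2(p_i) with p_i = f_i/50:
  p = 14/50 = 0.280000: log2(p) = -1.836501, -p*log2(p) = 0.514220
  p = 2/50 = 0.040000: log2(p) = -4.643856, -p*log2(p) = 0.185754
  p = 10/50 = 0.200000: log2(p) = -2.321928, -p*log2(p) = 0.464386
  p = 5/50 = 0.100000: log2(p) = -3.321928, -p*log2(p) = 0.332193
  p = 19/50 = 0.380000: log2(p) = -1.395929, -p*log2(p) = 0.530453
H = 0.514220 + 0.185754 + 0.464386 + 0.332193 + 0.530453 = 2.027006

H = 2.027 bits/symbol


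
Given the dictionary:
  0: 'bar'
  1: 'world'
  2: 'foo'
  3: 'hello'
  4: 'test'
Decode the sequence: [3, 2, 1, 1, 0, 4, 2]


Look up each index in the dictionary:
  3 -> 'hello'
  2 -> 'foo'
  1 -> 'world'
  1 -> 'world'
  0 -> 'bar'
  4 -> 'test'
  2 -> 'foo'

Decoded: "hello foo world world bar test foo"


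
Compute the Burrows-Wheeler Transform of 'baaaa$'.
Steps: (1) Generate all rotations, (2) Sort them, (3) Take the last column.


Rotations (sorted):
  0: $baaaa -> last char: a
  1: a$baaa -> last char: a
  2: aa$baa -> last char: a
  3: aaa$ba -> last char: a
  4: aaaa$b -> last char: b
  5: baaaa$ -> last char: $


BWT = aaaab$


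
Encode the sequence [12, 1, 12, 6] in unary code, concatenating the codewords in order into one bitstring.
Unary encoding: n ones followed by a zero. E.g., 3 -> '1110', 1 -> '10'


Encode each number as n ones followed by a terminating 0:
  12 -> 1111111111110 (13 bits)
  1 -> 10 (2 bits)
  12 -> 1111111111110 (13 bits)
  6 -> 1111110 (7 bits)
Total length = 13 + 2 + 13 + 7 = 35 bits.

Unary([12, 1, 12, 6]) = 11111111111101011111111111101111110 (35 bits)


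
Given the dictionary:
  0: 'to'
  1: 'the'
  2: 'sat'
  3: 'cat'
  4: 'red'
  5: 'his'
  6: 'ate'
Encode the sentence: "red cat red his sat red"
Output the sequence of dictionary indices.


Look up each word in the dictionary:
  'red' -> 4
  'cat' -> 3
  'red' -> 4
  'his' -> 5
  'sat' -> 2
  'red' -> 4

Encoded: [4, 3, 4, 5, 2, 4]


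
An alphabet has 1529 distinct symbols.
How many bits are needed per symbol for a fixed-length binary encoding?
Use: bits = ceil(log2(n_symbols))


log2(1529) = 10.5784
Bracket: 2^10 = 1024 < 1529 <= 2^11 = 2048
So ceil(log2(1529)) = 11

bits = ceil(log2(1529)) = ceil(10.5784) = 11 bits


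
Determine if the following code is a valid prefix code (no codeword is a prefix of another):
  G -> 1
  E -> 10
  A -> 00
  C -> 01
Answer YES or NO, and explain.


Checking each pair (does one codeword prefix another?):
  G='1' vs E='10': prefix -- VIOLATION

NO -- this is NOT a valid prefix code. G (1) is a prefix of E (10).


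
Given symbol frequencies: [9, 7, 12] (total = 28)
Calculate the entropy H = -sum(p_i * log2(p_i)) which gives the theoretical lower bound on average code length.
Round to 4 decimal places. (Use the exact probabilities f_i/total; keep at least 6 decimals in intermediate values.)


Per-symbol terms -p_i * log2(p_i) with p_i = f_i/28:
  p = 9/28 = 0.321429: log2(p) = -1.637430, -p*log2(p) = 0.526317
  p = 7/28 = 0.250000: log2(p) = -2.000000, -p*log2(p) = 0.500000
  p = 12/28 = 0.428571: log2(p) = -1.222392, -p*log2(p) = 0.523882
H = 0.526317 + 0.500000 + 0.523882 = 1.550199

H = 1.5502 bits/symbol


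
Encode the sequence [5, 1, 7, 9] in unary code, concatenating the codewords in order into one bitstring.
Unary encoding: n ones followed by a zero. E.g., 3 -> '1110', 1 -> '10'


Encode each number as n ones followed by a terminating 0:
  5 -> 111110 (6 bits)
  1 -> 10 (2 bits)
  7 -> 11111110 (8 bits)
  9 -> 1111111110 (10 bits)
Total length = 6 + 2 + 8 + 10 = 26 bits.

Unary([5, 1, 7, 9]) = 11111010111111101111111110 (26 bits)


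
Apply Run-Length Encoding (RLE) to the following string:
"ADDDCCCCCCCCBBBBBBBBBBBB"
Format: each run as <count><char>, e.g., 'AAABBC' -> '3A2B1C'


Scanning runs left to right:
  i=0: run of 'A' x 1 -> '1A'
  i=1: run of 'D' x 3 -> '3D'
  i=4: run of 'C' x 8 -> '8C'
  i=12: run of 'B' x 12 -> '12B'

RLE = 1A3D8C12B


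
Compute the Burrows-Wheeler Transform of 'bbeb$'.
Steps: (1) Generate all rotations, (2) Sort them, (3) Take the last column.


Rotations (sorted):
  0: $bbeb -> last char: b
  1: b$bbe -> last char: e
  2: bbeb$ -> last char: $
  3: beb$b -> last char: b
  4: eb$bb -> last char: b


BWT = be$bb


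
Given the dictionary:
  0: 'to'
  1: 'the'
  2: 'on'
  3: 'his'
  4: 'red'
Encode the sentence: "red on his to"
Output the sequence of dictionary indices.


Look up each word in the dictionary:
  'red' -> 4
  'on' -> 2
  'his' -> 3
  'to' -> 0

Encoded: [4, 2, 3, 0]


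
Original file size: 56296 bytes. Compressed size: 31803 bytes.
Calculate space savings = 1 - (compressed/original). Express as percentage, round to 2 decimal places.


ratio = compressed/original = 31803/56296 = 0.564925
savings = 1 - ratio = 1 - 0.564925 = 0.435075
as a percentage: 0.435075 * 100 = 43.51%

Space savings = 1 - 31803/56296 = 43.51%


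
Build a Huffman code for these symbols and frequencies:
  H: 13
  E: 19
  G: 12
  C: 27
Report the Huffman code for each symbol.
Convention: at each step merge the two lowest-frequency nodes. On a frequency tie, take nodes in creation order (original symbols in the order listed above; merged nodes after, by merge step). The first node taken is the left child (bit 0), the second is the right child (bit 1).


Huffman tree construction:
Step 1: Merge G(12) + H(13) = 25
Step 2: Merge E(19) + (G+H)(25) = 44
Step 3: Merge C(27) + (E+(G+H))(44) = 71
Read each symbol's code off the tree from the root (left child = 0, right child = 1).

Codes:
  H: 111 (length 3)
  E: 10 (length 2)
  G: 110 (length 3)
  C: 0 (length 1)
Average code length: 140/71 = 1.9718 bits/symbol


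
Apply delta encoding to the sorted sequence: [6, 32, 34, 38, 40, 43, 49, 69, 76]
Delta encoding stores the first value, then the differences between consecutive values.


First value: 6
Deltas:
  32 - 6 = 26
  34 - 32 = 2
  38 - 34 = 4
  40 - 38 = 2
  43 - 40 = 3
  49 - 43 = 6
  69 - 49 = 20
  76 - 69 = 7


Delta encoded: [6, 26, 2, 4, 2, 3, 6, 20, 7]


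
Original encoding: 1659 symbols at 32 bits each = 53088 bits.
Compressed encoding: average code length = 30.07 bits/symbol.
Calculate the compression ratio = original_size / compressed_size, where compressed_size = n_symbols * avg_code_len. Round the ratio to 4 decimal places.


original_size = n_symbols * orig_bits = 1659 * 32 = 53088 bits
compressed_size = n_symbols * avg_code_len = 1659 * 30.07 = 49886.13 bits
ratio = original_size / compressed_size = 53088 / 49886.13 = 1.0642

Compression ratio = 1.0642


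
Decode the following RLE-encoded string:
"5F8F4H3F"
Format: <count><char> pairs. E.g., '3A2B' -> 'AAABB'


Expanding each <count><char> pair:
  5F -> 'FFFFF'
  8F -> 'FFFFFFFF'
  4H -> 'HHHH'
  3F -> 'FFF'

Decoded = FFFFFFFFFFFFFHHHHFFF


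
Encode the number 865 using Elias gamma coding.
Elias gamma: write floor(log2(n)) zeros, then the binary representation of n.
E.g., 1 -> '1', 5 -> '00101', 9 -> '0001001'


num_bits = floor(log2(865)) + 1 = 10
leading_zeros = num_bits - 1 = 9
binary(865) = 1101100001

Elias gamma(865) = '000000000' + '1101100001' = 0000000001101100001 (19 bits)


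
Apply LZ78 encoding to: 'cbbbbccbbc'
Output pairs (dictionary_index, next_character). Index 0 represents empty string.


LZ78 encoding steps:
Dictionary: {0: ''}
Step 1: w='' (idx 0), next='c' -> output (0, 'c'), add 'c' as idx 1
Step 2: w='' (idx 0), next='b' -> output (0, 'b'), add 'b' as idx 2
Step 3: w='b' (idx 2), next='b' -> output (2, 'b'), add 'bb' as idx 3
Step 4: w='b' (idx 2), next='c' -> output (2, 'c'), add 'bc' as idx 4
Step 5: w='c' (idx 1), next='b' -> output (1, 'b'), add 'cb' as idx 5
Step 6: w='bc' (idx 4), end of input -> output (4, '')


Encoded: [(0, 'c'), (0, 'b'), (2, 'b'), (2, 'c'), (1, 'b'), (4, '')]


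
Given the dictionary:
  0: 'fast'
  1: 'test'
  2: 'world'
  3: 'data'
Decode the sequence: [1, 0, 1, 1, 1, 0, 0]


Look up each index in the dictionary:
  1 -> 'test'
  0 -> 'fast'
  1 -> 'test'
  1 -> 'test'
  1 -> 'test'
  0 -> 'fast'
  0 -> 'fast'

Decoded: "test fast test test test fast fast"


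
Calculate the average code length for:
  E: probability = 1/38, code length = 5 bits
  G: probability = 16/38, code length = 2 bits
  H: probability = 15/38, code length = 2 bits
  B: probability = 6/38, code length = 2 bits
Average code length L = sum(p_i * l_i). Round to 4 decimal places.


Weighted contributions p_i * l_i:
  E: (1/38) * 5 = 5/38
  G: (16/38) * 2 = 32/38
  H: (15/38) * 2 = 30/38
  B: (6/38) * 2 = 12/38
Sum = (5 + 32 + 30 + 12)/38 = 79/38

L = 79/38 = 2.0789 bits/symbol


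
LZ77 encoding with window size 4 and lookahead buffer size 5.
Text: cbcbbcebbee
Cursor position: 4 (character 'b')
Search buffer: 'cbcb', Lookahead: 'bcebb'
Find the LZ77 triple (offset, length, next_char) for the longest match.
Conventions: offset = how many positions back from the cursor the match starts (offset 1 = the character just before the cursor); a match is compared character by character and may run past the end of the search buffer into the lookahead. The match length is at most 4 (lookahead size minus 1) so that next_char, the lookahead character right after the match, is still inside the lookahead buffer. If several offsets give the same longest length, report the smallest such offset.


Try each offset into the search buffer:
  offset=1 (pos 3, char 'b'): match length 1
  offset=2 (pos 2, char 'c'): match length 0
  offset=3 (pos 1, char 'b'): match length 2
  offset=4 (pos 0, char 'c'): match length 0
Longest match has length 2 at offset 3.
next_char = character at position 4 + 2 = 6 -> 'e'

Best match: offset=3, length=2 (matching 'bc' starting at position 1)
LZ77 triple: (3, 2, 'e')


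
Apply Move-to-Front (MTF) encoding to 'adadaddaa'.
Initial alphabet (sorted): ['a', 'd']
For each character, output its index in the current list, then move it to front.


MTF encoding:
'a': index 0 in ['a', 'd'] -> ['a', 'd']
'd': index 1 in ['a', 'd'] -> ['d', 'a']
'a': index 1 in ['d', 'a'] -> ['a', 'd']
'd': index 1 in ['a', 'd'] -> ['d', 'a']
'a': index 1 in ['d', 'a'] -> ['a', 'd']
'd': index 1 in ['a', 'd'] -> ['d', 'a']
'd': index 0 in ['d', 'a'] -> ['d', 'a']
'a': index 1 in ['d', 'a'] -> ['a', 'd']
'a': index 0 in ['a', 'd'] -> ['a', 'd']


Output: [0, 1, 1, 1, 1, 1, 0, 1, 0]


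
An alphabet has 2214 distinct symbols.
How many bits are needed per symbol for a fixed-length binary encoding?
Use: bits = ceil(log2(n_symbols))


log2(2214) = 11.1124
Bracket: 2^11 = 2048 < 2214 <= 2^12 = 4096
So ceil(log2(2214)) = 12

bits = ceil(log2(2214)) = ceil(11.1124) = 12 bits


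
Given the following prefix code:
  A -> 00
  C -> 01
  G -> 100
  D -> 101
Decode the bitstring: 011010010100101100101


Decoding step by step:
Bits 01 -> C
Bits 101 -> D
Bits 00 -> A
Bits 101 -> D
Bits 00 -> A
Bits 101 -> D
Bits 100 -> G
Bits 101 -> D


Decoded message: CDADADGD


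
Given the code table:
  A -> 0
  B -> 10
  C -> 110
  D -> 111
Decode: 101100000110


Decoding:
10 -> B
110 -> C
0 -> A
0 -> A
0 -> A
0 -> A
110 -> C


Result: BCAAAAC


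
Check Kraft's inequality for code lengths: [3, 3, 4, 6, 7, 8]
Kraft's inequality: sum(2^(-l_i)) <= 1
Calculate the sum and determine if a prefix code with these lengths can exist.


Sum = 2^(-3) + 2^(-3) + 2^(-4) + 2^(-6) + 2^(-7) + 2^(-8)
    = 0.125 + 0.125 + 0.0625 + 0.015625 + 0.0078125 + 0.00390625
    = 87/256 = 0.33984375
Since 0.33984375 <= 1, Kraft's inequality IS satisfied.
A prefix code with these lengths CAN exist.

Kraft sum = 0.33984375. Satisfied.


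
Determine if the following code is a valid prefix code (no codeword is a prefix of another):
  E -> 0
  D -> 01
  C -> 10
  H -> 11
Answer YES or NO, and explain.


Checking each pair (does one codeword prefix another?):
  E='0' vs D='01': prefix -- VIOLATION

NO -- this is NOT a valid prefix code. E (0) is a prefix of D (01).


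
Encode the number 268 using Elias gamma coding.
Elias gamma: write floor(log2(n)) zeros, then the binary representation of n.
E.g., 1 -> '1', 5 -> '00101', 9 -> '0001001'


num_bits = floor(log2(268)) + 1 = 9
leading_zeros = num_bits - 1 = 8
binary(268) = 100001100

Elias gamma(268) = '00000000' + '100001100' = 00000000100001100 (17 bits)


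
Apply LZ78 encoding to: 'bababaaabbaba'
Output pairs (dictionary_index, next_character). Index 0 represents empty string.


LZ78 encoding steps:
Dictionary: {0: ''}
Step 1: w='' (idx 0), next='b' -> output (0, 'b'), add 'b' as idx 1
Step 2: w='' (idx 0), next='a' -> output (0, 'a'), add 'a' as idx 2
Step 3: w='b' (idx 1), next='a' -> output (1, 'a'), add 'ba' as idx 3
Step 4: w='ba' (idx 3), next='a' -> output (3, 'a'), add 'baa' as idx 4
Step 5: w='a' (idx 2), next='b' -> output (2, 'b'), add 'ab' as idx 5
Step 6: w='ba' (idx 3), next='b' -> output (3, 'b'), add 'bab' as idx 6
Step 7: w='a' (idx 2), end of input -> output (2, '')


Encoded: [(0, 'b'), (0, 'a'), (1, 'a'), (3, 'a'), (2, 'b'), (3, 'b'), (2, '')]
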